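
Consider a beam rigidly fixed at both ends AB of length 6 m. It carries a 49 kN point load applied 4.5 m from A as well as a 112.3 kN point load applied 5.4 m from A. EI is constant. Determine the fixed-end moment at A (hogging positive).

Take the two fixed-end moments M_A, M_B as redundants; the released structure is the simple span AB.
On the primary (simply-supported) span, the end slopes from the loading are:
  at A: point load 49 at a = 4.5: Pab(L + b)/(6LEI) = 68.91/EI
  at B: point load 49 at a = 4.5: Pab(L + a)/(6LEI) = 96.47/EI
  at A: point load 112.3 at a = 5.4: Pab(L + b)/(6LEI) = 66.71/EI
  at B: point load 112.3 at a = 5.4: Pab(L + a)/(6LEI) = 115.2/EI
  θ_A0 = 135.6/EI,  θ_B0 = 211.7/EI
Flexibility coefficients: a unit moment at one end gives L/(3EI) there and L/(6EI) at the far end, so f₁₁ = f₂₂ = 2/EI and f₁₂ = f₂₁ = 1/EI.
Compatibility — zero rotation at each built-in end:
  2 M_A + 1 M_B = 135.6
  1 M_A + 2 M_B = 211.7
Solving the pair gives M_A = 19.85 kN·m and M_B = 95.92 kN·m (hogging).

M_A = 19.85 kN·m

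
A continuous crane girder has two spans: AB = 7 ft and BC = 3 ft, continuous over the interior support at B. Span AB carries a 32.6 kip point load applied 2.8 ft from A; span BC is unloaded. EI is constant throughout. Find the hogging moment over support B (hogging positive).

M_B = 26.84 kip·ft

Insert a hinge at B; M_B is the redundant, and each span becomes simply supported.
End slopes at the hinge B, treating each span as simply supported:
  span AB: point load 32.6 at a = 2.8: Pab(L + a)/(6LEI) = 89.45/EI
  relative rotation θ_0 = (89.45 + 0)/EI = 89.45/EI
A unit hogging moment at B produces rotation L₁/(3EI) + L₂/(3EI) = 3.333/EI.
Slope continuity at B: θ_0 = M_B·3.333/EI, so M_B = 89.45/3.333 = 26.84 kip·ft (hogging).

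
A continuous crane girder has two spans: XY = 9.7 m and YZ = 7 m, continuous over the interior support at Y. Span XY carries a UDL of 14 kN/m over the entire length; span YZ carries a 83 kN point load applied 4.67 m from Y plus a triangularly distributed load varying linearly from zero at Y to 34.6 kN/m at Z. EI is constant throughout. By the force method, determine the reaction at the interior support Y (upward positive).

R_Y = 178.5 kN

Insert a hinge at Y; M_Y is the redundant, and each span becomes simply supported.
End slopes at the hinge Y, treating each span as simply supported:
  span XY: UDL 14: wL³/(24EI) = 532.4/EI
  span YZ: point load 83 at a = 4.67: Pab(L + b)/(6LEI) = 200.6/EI
  span YZ: triangular load, peak 34.6: 7w₀L³/(360EI) = 230.8/EI
  relative rotation θ_0 = (532.4 + 431.4)/EI = 963.8/EI
A unit hogging moment at Y produces rotation L₁/(3EI) + L₂/(3EI) = 5.567/EI.
Compatibility: M_Y·(L₁+L₂)/(3EI) = θ_0, giving M_Y = 173.1 kN·m (hogging).
Span XY, ΣM about X with M_Y applied at Y: R_Y^{XY}·9.7 = 658.6 + 173.1, so R_Y^{XY} = 85.75 kN and R_X = 135.8 − 85.75 = 50.05 kN.
Span YZ, ΣM about Z: R_Y^{YZ}·7 = 476 + 173.1, so R_Y^{YZ} = 92.73 kN and R_Z = 204.1 − 92.73 = 111.4 kN.
R_Y = 85.75 + 92.73 = 178.5 kN.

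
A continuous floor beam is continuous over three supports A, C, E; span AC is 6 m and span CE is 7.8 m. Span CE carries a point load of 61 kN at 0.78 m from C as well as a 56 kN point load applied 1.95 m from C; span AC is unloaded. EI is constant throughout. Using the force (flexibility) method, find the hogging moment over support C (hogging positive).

M_C = 63.5 kN·m

Insert a hinge at C; M_C is the redundant, and each span becomes simply supported.
End slopes at the hinge C, treating each span as simply supported:
  span CE: point load 61 at a = 0.78: Pab(L + b)/(6LEI) = 105.8/EI
  span CE: point load 56 at a = 1.95: Pab(L + b)/(6LEI) = 186.3/EI
  relative rotation θ_0 = (0 + 292.1)/EI = 292.1/EI
A unit hogging moment at C produces rotation L₁/(3EI) + L₂/(3EI) = 4.6/EI.
Compatibility: M_C·(L₁+L₂)/(3EI) = θ_0, giving M_C = 63.5 kN·m (hogging).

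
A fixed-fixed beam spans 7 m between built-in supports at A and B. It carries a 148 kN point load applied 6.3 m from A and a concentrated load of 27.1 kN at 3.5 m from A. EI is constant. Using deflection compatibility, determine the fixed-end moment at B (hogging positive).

Release both end moments; the primary structure is a simply-supported span AB with redundants M_A and M_B.
Simple-span end rotations at A and B under the given loads:
  at A: point load 148 at a = 6.3: Pab(L + b)/(6LEI) = 119.7/EI
  at B: point load 148 at a = 6.3: Pab(L + a)/(6LEI) = 206.7/EI
  at A: point load 27.1 at a = 3.5: Pab(L + b)/(6LEI) = 82.99/EI
  at B: point load 27.1 at a = 3.5: Pab(L + a)/(6LEI) = 82.99/EI
  θ_A0 = 202.7/EI,  θ_B0 = 289.7/EI
Flexibility coefficients: a unit moment at one end gives L/(3EI) there and L/(6EI) at the far end, so f₁₁ = f₂₂ = 2.333/EI and f₁₂ = f₂₁ = 1.167/EI.
Compatibility — zero rotation at each built-in end:
  2.333 M_A + 1.167 M_B = 202.7
  1.167 M_A + 2.333 M_B = 289.7
Solving the pair gives M_A = 33.04 kN·m and M_B = 107.6 kN·m (hogging).

M_B = 107.6 kN·m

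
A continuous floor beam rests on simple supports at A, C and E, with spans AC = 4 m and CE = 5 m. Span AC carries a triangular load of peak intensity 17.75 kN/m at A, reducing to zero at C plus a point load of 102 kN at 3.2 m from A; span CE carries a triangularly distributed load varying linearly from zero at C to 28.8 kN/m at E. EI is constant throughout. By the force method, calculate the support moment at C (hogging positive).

Take M_C as the redundant. Released structure: two simple spans AC and CE with a hinge at C.
Discontinuity in slope at C on the released structure — sum the simple-span end rotations:
  span AC: triangular load, peak 17.75: 7w₀L³/(360EI) = 22.09/EI
  span AC: point load 102 at a = 3.2: Pab(L + a)/(6LEI) = 78.34/EI
  span CE: triangular load, peak 28.8: 7w₀L³/(360EI) = 70/EI
  relative rotation θ_0 = (100.4 + 70)/EI = 170.4/EI
A unit hogging moment at C produces rotation L₁/(3EI) + L₂/(3EI) = 3/EI.
Slope continuity at C: θ_0 = M_C·3/EI, so M_C = 170.4/3 = 56.81 kN·m (hogging).

M_C = 56.81 kN·m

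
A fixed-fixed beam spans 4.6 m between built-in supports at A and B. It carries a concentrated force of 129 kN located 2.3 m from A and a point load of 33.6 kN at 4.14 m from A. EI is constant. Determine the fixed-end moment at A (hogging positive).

Take the two fixed-end moments M_A, M_B as redundants; the released structure is the simple span AB.
Simple-span end rotations at A and B under the given loads:
  at A: point load 129 at a = 2.3: Pab(L + b)/(6LEI) = 170.6/EI
  at B: point load 129 at a = 2.3: Pab(L + a)/(6LEI) = 170.6/EI
  at A: point load 33.6 at a = 4.14: Pab(L + b)/(6LEI) = 11.73/EI
  at B: point load 33.6 at a = 4.14: Pab(L + a)/(6LEI) = 20.26/EI
  θ_A0 = 182.3/EI,  θ_B0 = 190.9/EI
Flexibility coefficients: a unit moment at one end gives L/(3EI) there and L/(6EI) at the far end, so f₁₁ = f₂₂ = 1.533/EI and f₁₂ = f₂₁ = 0.7667/EI.
Compatibility — zero rotation at each built-in end:
  1.533 M_A + 0.7667 M_B = 182.3
  0.7667 M_A + 1.533 M_B = 190.9
Solving the pair gives M_A = 75.57 kN·m and M_B = 86.69 kN·m (hogging).

M_A = 75.57 kN·m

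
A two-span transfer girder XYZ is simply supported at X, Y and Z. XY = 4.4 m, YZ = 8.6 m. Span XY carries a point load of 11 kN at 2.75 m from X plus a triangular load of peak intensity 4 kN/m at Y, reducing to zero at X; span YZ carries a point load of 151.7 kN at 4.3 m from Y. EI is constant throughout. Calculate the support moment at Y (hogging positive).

M_Y = 166.7 kN·m

Release continuity at Y by inserting a hinge; the redundant is the internal moment M_Y. The primary structure is two simply-supported spans XY and YZ.
Discontinuity in slope at Y on the released structure — sum the simple-span end rotations:
  span XY: point load 11 at a = 2.75: Pab(L + a)/(6LEI) = 13.52/EI
  span XY: triangular load, peak 4: w₀L³/(45EI) = 7.572/EI
  span YZ: point load 151.7 at a = 4.3: Pab(L + b)/(6LEI) = 701.2/EI
  relative rotation θ_0 = (21.09 + 701.2)/EI = 722.3/EI
A unit hogging moment at Y produces rotation L₁/(3EI) + L₂/(3EI) = 4.333/EI.
Compatibility: M_Y·(L₁+L₂)/(3EI) = θ_0, giving M_Y = 166.7 kN·m (hogging).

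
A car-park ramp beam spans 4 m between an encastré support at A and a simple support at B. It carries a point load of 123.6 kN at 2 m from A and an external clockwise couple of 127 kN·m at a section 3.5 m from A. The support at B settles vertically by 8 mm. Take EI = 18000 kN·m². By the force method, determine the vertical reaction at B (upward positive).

R_B = 78.76 kN

Release the roller at B. Primary structure: cantilever fixed at A.
Deflection at B on the released cantilever, summing each load's contribution:
  point load 123.6 at a = 2: Pa²(3L − a)/(6EI) = 824/EI
  clockwise couple 127 at a = 3.5: M₀a(2L − a)/(2EI) = 1000/EI
  δ_0 = 1824/EI
Tip deflection under a unit load at B: L³/(3EI) = 21.33/EI.
With EI = 18000 kN·m²: δ_0 = 0.10134 m and δ_{BB} = 0.001185 m/kN.
Compatibility — the beam at B must follow the support down by 0.008 m: δ_0 − R_B·δ_{BB} = 0.008, so R_B = (0.10134 − 0.008)/0.001185 = 78.76 kN.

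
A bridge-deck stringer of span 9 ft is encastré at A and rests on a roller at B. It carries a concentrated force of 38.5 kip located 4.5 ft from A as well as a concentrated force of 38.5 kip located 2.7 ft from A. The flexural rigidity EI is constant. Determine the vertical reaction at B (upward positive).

Release the roller at B. Primary structure: cantilever fixed at A.
Primary-structure tip deflection at B by superposition:
  point load 38.5 at a = 4.5: Pa²(3L − a)/(6EI) = 2924/EI
  point load 38.5 at a = 2.7: Pa²(3L − a)/(6EI) = 1137/EI
  δ_0 = 4060/EI
Tip deflection under a unit load at B: L³/(3EI) = 243/EI.
The prop prevents deflection at B: R_B = δ_0/δ_{BB} = 4060/243 = 16.71 kip.

R_B = 16.71 kip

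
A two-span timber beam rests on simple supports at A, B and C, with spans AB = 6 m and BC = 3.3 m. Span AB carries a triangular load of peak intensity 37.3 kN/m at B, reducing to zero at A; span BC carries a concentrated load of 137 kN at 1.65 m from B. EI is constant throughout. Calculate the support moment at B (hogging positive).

Take M_B as the redundant. Released structure: two simple spans AB and BC with a hinge at B.
Rotations at B on the released spans (each span's end-slope, ×1/EI):
  span AB: triangular load, peak 37.3: w₀L³/(45EI) = 179/EI
  span BC: point load 137 at a = 1.65: Pab(L + b)/(6LEI) = 93.25/EI
  relative rotation θ_0 = (179 + 93.25)/EI = 272.3/EI
A unit hogging moment at B produces rotation L₁/(3EI) + L₂/(3EI) = 3.1/EI.
Slope continuity at B: θ_0 = M_B·3.1/EI, so M_B = 272.3/3.1 = 87.83 kN·m (hogging).

M_B = 87.83 kN·m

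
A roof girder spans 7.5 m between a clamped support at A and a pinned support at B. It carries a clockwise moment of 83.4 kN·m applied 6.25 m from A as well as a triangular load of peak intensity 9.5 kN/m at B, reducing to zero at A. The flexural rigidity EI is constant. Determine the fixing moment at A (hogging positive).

Take the reaction at B as the redundant and release it; the primary structure is a cantilever fixed at A.
Downward deflection at the released point B due to the loads:
  clockwise couple 83.4 at a = 6.25: M₀a(2L − a)/(2EI) = 2280/EI
  triangular load, peak 9.5 at the free end: 11w₀L⁴/(120EI) = 2755/EI
  δ_0 = 5036/EI
Flexibility coefficient — unit upward force at B: δ_{BB} = L³/(3EI) = 140.6/EI.
Compatibility at B: δ_0 − R_B·δ_{BB} = 0, so R_B = 5036/140.6 = 35.81 kN.
Moment equilibrium about A: M_A = Σ(load moments about A) − R_B·L = 261.5 − 35.81×7.5 = -7.053 kN·m.

M_A = -7.053 kN·m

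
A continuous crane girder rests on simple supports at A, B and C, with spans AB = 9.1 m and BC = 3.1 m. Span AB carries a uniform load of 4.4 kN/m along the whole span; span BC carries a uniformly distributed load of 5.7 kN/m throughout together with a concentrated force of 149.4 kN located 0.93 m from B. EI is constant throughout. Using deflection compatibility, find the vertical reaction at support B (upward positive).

Insert a hinge at B; M_B is the redundant, and each span becomes simply supported.
End slopes at the hinge B, treating each span as simply supported:
  span AB: UDL 4.4: wL³/(24EI) = 138.2/EI
  span BC: UDL 5.7: wL³/(24EI) = 7.075/EI
  span BC: point load 149.4 at a = 0.93: Pab(L + b)/(6LEI) = 85.43/EI
  relative rotation θ_0 = (138.2 + 92.5)/EI = 230.7/EI
A unit hogging moment at B produces rotation L₁/(3EI) + L₂/(3EI) = 4.067/EI.
Compatibility: M_B·(L₁+L₂)/(3EI) = θ_0, giving M_B = 56.72 kN·m (hogging).
Span AB, ΣM about A with M_B applied at B: R_B^{AB}·9.1 = 182.2 + 56.72, so R_B^{AB} = 26.25 kN and R_A = 40.04 − 26.25 = 13.79 kN.
Span BC, ΣM about C: R_B^{BC}·3.1 = 351.6 + 56.72, so R_B^{BC} = 131.7 kN and R_C = 167.1 − 131.7 = 35.36 kN.
R_B = 26.25 + 131.7 = 158 kN.

R_B = 158 kN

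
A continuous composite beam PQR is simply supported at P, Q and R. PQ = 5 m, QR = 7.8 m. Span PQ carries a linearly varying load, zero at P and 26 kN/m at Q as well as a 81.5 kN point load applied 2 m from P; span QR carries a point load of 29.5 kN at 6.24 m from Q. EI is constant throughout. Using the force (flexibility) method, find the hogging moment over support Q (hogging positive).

Insert a hinge at Q; M_Q is the redundant, and each span becomes simply supported.
Discontinuity in slope at Q on the released structure — sum the simple-span end rotations:
  span PQ: triangular load, peak 26: w₀L³/(45EI) = 72.22/EI
  span PQ: point load 81.5 at a = 2: Pab(L + a)/(6LEI) = 114.1/EI
  span QR: point load 29.5 at a = 6.24: Pab(L + b)/(6LEI) = 57.43/EI
  relative rotation θ_0 = (186.3 + 57.43)/EI = 243.8/EI
A unit hogging moment at Q produces rotation L₁/(3EI) + L₂/(3EI) = 4.267/EI.
Compatibility: M_Q·(L₁+L₂)/(3EI) = θ_0, giving M_Q = 57.13 kN·m (hogging).

M_Q = 57.13 kN·m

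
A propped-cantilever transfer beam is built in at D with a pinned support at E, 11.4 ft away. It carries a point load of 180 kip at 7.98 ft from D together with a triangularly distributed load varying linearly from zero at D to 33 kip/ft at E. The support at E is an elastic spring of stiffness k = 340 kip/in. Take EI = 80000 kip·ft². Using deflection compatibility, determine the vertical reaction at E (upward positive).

R_E = 197.1 kip

Remove the prop at E; the released (primary) structure is a cantilever built in at D.
Deflection at E on the released cantilever, summing each load's contribution:
  point load 180 at a = 7.98: Pa²(3L − a)/(6EI) = 50091/EI
  triangular load, peak 33 at the free end: 11w₀L⁴/(120EI) = 51091/EI
  δ_0 = 101182/EI
Tip deflection under a unit load at E: L³/(3EI) = 493.8/EI.
With EI = 80000 kip·ft²: δ_0 = 1.2648 ft and δ_{EE} = 0.006173 ft/kip.
Compatibility — the spring shortens by R_E/k under the reaction it provides: δ_0 − R_E·δ_{EE} = R_E/k. With 1/k = 1/(340×12) ft/kip = 0.000245 ft/kip, R_E = δ_0 / (δ_{EE} + 1/k) = 1.2648 / (0.006173 + 0.000245) = 197.1 kip.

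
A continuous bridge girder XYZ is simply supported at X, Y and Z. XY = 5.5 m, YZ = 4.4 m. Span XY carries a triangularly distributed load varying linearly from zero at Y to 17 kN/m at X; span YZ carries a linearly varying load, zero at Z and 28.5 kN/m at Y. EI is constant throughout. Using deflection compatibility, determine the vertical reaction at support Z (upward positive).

Take M_Y as the redundant. Released structure: two simple spans XY and YZ with a hinge at Y.
Discontinuity in slope at Y on the released structure — sum the simple-span end rotations:
  span XY: triangular load, peak 17: 7w₀L³/(360EI) = 55/EI
  span YZ: triangular load, peak 28.5: w₀L³/(45EI) = 53.95/EI
  relative rotation θ_0 = (55 + 53.95)/EI = 108.9/EI
A unit hogging moment at Y produces rotation L₁/(3EI) + L₂/(3EI) = 3.3/EI.
Slope continuity at Y: θ_0 = M_Y·3.3/EI, so M_Y = 108.9/3.3 = 33.01 kN·m (hogging).
Span YZ, ΣM about Z: R_Y^{YZ}·4.4 = 183.9 + 33.01, so R_Y^{YZ} = 49.3 kN and R_Z = 62.7 − 49.3 = 13.4 kN.

R_Z = 13.4 kN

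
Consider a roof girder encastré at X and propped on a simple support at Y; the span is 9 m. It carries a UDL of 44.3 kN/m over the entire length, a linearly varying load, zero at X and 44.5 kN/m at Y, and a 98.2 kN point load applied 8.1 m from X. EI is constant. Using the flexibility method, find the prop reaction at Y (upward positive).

Choose R_Y as the redundant. The primary structure is the cantilever fixed at X.
Downward deflection at the released point Y due to the loads:
  UDL 44.3: wL⁴/(8EI) = 36332/EI
  triangular load, peak 44.5 at the free end: 11w₀L⁴/(120EI) = 26763/EI
  point load 98.2 at a = 8.1: Pa²(3L − a)/(6EI) = 20295/EI
  δ_0 = 83390/EI
Tip deflection under a unit load at Y: L³/(3EI) = 243/EI.
The prop prevents deflection at Y: R_Y = δ_0/δ_{YY} = 83390/243 = 343.2 kN.

R_Y = 343.2 kN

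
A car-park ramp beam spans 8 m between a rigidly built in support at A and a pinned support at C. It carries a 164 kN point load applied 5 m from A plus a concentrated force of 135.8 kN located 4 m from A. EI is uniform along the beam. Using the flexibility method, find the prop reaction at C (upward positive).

Choose R_C as the redundant. The primary structure is the cantilever fixed at A.
Primary-structure tip deflection at C by superposition:
  point load 164 at a = 5: Pa²(3L − a)/(6EI) = 12983/EI
  point load 135.8 at a = 4: Pa²(3L − a)/(6EI) = 7243/EI
  δ_0 = 20226/EI
Tip deflection under a unit load at C: L³/(3EI) = 170.7/EI.
The prop prevents deflection at C: R_C = δ_0/δ_{CC} = 20226/170.7 = 118.5 kN.

R_C = 118.5 kN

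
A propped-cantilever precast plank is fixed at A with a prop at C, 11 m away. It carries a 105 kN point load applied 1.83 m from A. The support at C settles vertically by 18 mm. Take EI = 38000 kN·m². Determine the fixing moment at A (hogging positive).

Release the roller at C. Primary structure: cantilever fixed at A.
Deflection at C on the released cantilever, summing each load's contribution:
  point load 105 at a = 1.83: Pa²(3L − a)/(6EI) = 1827/EI
Flexibility coefficient — unit upward force at C: δ_{CC} = L³/(3EI) = 443.7/EI.
With EI = 38000 kN·m²: δ_0 = 0.048072 m and δ_{CC} = 0.011675 m/kN.
Compatibility — the beam at C must follow the support down by 0.018 m: δ_0 − R_C·δ_{CC} = 0.018, so R_C = (0.048072 − 0.018)/0.011675 = 2.576 kN.
Moment equilibrium about A: M_A = Σ(load moments about A) − R_C·L = 192.2 − 2.576×11 = 163.8 kN·m.

M_A = 163.8 kN·m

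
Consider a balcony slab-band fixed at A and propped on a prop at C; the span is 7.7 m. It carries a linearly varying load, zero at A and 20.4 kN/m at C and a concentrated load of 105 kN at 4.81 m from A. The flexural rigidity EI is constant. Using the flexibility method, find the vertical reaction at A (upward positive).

R_A = 91.68 kN

Remove the prop at C; the released (primary) structure is a cantilever built in at A.
Primary-structure tip deflection at C by superposition:
  triangular load, peak 20.4 at the free end: 11w₀L⁴/(120EI) = 6574/EI
  point load 105 at a = 4.81: Pa²(3L − a)/(6EI) = 7405/EI
  δ_0 = 13979/EI
Flexibility coefficient — unit upward force at C: δ_{CC} = L³/(3EI) = 152.2/EI.
Compatibility at C: δ_0 − R_C·δ_{CC} = 0, so R_C = 13979/152.2 = 91.86 kN.
Vertical equilibrium: R_A = ΣP − R_C = 183.5 − 91.86 = 91.68 kN.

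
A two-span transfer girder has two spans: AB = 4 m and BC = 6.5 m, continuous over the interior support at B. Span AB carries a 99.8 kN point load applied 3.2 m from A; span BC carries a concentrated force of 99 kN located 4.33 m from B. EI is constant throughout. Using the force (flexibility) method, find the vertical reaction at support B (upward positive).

Take M_B as the redundant. Released structure: two simple spans AB and BC with a hinge at B.
Rotations at B on the released spans (each span's end-slope, ×1/EI):
  span AB: point load 99.8 at a = 3.2: Pab(L + a)/(6LEI) = 76.65/EI
  span BC: point load 99 at a = 4.33: Pab(L + b)/(6LEI) = 206.8/EI
  relative rotation θ_0 = (76.65 + 206.8)/EI = 283.4/EI
A unit hogging moment at B produces rotation L₁/(3EI) + L₂/(3EI) = 3.5/EI.
Compatibility: M_B·(L₁+L₂)/(3EI) = θ_0, giving M_B = 80.98 kN·m (hogging).
Span AB, ΣM about A with M_B applied at B: R_B^{AB}·4 = 319.4 + 80.98, so R_B^{AB} = 100.1 kN and R_A = 99.8 − 100.1 = -0.2857 kN.
Span BC, ΣM about C: R_B^{BC}·6.5 = 214.8 + 80.98, so R_B^{BC} = 45.51 kN and R_C = 99 − 45.51 = 53.49 kN.
R_B = 100.1 + 45.51 = 145.6 kN.

R_B = 145.6 kN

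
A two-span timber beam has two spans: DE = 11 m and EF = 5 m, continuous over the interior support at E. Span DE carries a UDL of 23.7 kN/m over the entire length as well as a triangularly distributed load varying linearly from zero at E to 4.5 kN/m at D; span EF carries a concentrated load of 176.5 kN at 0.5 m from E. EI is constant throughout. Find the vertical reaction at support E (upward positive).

Take M_E as the redundant. Released structure: two simple spans DE and EF with a hinge at E.
Rotations at E on the released spans (each span's end-slope, ×1/EI):
  span DE: UDL 23.7: wL³/(24EI) = 1314/EI
  span DE: triangular load, peak 4.5: 7w₀L³/(360EI) = 116.5/EI
  span EF: point load 176.5 at a = 0.5: Pab(L + b)/(6LEI) = 125.8/EI
  relative rotation θ_0 = (1431 + 125.8)/EI = 1557/EI
A unit hogging moment at E produces rotation L₁/(3EI) + L₂/(3EI) = 5.333/EI.
Slope continuity at E: θ_0 = M_E·5.333/EI, so M_E = 1557/5.333 = 291.9 kN·m (hogging).
Span DE, ΣM about D with M_E applied at E: R_E^{DE}·11 = 1525 + 291.9, so R_E^{DE} = 165.1 kN and R_D = 285.4 − 165.1 = 120.3 kN.
Span EF, ΣM about F: R_E^{EF}·5 = 794.2 + 291.9, so R_E^{EF} = 217.2 kN and R_F = 176.5 − 217.2 = -40.72 kN.
R_E = 165.1 + 217.2 = 382.4 kN.

R_E = 382.4 kN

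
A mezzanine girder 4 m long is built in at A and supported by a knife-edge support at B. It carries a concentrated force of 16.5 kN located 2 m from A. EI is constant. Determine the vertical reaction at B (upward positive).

R_B = 5.156 kN

Choose R_B as the redundant. The primary structure is the cantilever fixed at A.
Free-end deflection of the primary structure under the applied loading (downward +):
  point load 16.5 at a = 2: Pa²(3L − a)/(6EI) = 110/EI
Tip deflection under a unit load at B: L³/(3EI) = 21.33/EI.
Compatibility at B: δ_0 − R_B·δ_{BB} = 0, so R_B = 110/21.33 = 5.156 kN.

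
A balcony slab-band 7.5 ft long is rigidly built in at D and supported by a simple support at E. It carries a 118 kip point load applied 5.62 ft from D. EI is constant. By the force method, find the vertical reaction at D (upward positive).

Take the reaction at E as the redundant and release it; the primary structure is a cantilever fixed at D.
Free-end deflection of the primary structure under the applied loading (downward +):
  point load 118 at a = 5.62: Pa²(3L − a)/(6EI) = 10485/EI
Tip deflection under a unit load at E: L³/(3EI) = 140.6/EI.
The prop prevents deflection at E: R_E = δ_0/δ_{EE} = 10485/140.6 = 74.56 kip.
Vertical equilibrium: R_D = ΣP − R_E = 118 − 74.56 = 43.44 kip.

R_D = 43.44 kip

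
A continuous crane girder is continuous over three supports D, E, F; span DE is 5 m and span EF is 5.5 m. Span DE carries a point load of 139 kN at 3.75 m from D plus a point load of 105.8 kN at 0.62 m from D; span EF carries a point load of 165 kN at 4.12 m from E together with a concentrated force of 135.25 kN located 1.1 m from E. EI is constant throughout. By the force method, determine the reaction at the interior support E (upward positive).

Take M_E as the redundant. Released structure: two simple spans DE and EF with a hinge at E.
End slopes at the hinge E, treating each span as simply supported:
  span DE: point load 139 at a = 3.75: Pab(L + a)/(6LEI) = 190/EI
  span DE: point load 105.8 at a = 0.62: Pab(L + a)/(6LEI) = 53.82/EI
  span EF: point load 165 at a = 4.12: Pab(L + b)/(6LEI) = 195.6/EI
  span EF: point load 135.25 at a = 1.1: Pab(L + b)/(6LEI) = 196.4/EI
  relative rotation θ_0 = (243.9 + 392)/EI = 635.8/EI
A unit hogging moment at E produces rotation L₁/(3EI) + L₂/(3EI) = 3.5/EI.
Slope continuity at E: θ_0 = M_E·3.5/EI, so M_E = 635.8/3.5 = 181.7 kN·m (hogging).
Span DE, ΣM about D with M_E applied at E: R_E^{DE}·5 = 586.8 + 181.7, so R_E^{DE} = 153.7 kN and R_D = 244.8 − 153.7 = 91.1 kN.
Span EF, ΣM about F: R_E^{EF}·5.5 = 822.8 + 181.7, so R_E^{EF} = 182.6 kN and R_F = 300.2 − 182.6 = 117.6 kN.
R_E = 153.7 + 182.6 = 336.3 kN.

R_E = 336.3 kN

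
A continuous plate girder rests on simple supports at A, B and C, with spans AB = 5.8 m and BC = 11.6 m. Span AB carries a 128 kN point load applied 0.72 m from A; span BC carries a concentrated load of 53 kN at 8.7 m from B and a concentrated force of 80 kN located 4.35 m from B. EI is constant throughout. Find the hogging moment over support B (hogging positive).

M_B = 181 kN·m

Take M_B as the redundant. Released structure: two simple spans AB and BC with a hinge at B.
Discontinuity in slope at B on the released structure — sum the simple-span end rotations:
  span AB: point load 128 at a = 0.72: Pab(L + a)/(6LEI) = 87.72/EI
  span BC: point load 53 at a = 8.7: Pab(L + b)/(6LEI) = 278.6/EI
  span BC: point load 80 at a = 4.35: Pab(L + b)/(6LEI) = 683.3/EI
  relative rotation θ_0 = (87.72 + 961.9)/EI = 1050/EI
A unit hogging moment at B produces rotation L₁/(3EI) + L₂/(3EI) = 5.8/EI.
Slope continuity at B: θ_0 = M_B·5.8/EI, so M_B = 1050/5.8 = 181 kN·m (hogging).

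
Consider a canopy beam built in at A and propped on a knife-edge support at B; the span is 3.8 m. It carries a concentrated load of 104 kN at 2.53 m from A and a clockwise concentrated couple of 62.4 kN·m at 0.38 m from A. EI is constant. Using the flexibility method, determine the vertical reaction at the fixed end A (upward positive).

R_A = 45.52 kN

Take the reaction at B as the redundant and release it; the primary structure is a cantilever fixed at A.
Deflection at B on the released cantilever, summing each load's contribution:
  point load 104 at a = 2.53: Pa²(3L − a)/(6EI) = 984.1/EI
  clockwise couple 62.4 at a = 0.38: M₀a(2L − a)/(2EI) = 85.6/EI
  δ_0 = 1070/EI
Flexibility coefficient — unit upward force at B: δ_{BB} = L³/(3EI) = 18.29/EI.
Compatibility at B: δ_0 − R_B·δ_{BB} = 0, so R_B = 1070/18.29 = 58.48 kN.
Vertical equilibrium: R_A = ΣP − R_B = 104 − 58.48 = 45.52 kN.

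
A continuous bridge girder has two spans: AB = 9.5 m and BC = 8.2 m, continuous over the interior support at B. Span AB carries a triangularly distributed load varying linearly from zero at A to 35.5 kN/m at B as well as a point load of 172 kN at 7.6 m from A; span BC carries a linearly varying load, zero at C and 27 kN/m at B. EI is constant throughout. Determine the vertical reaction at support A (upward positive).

Insert a hinge at B; M_B is the redundant, and each span becomes simply supported.
End slopes at the hinge B, treating each span as simply supported:
  span AB: triangular load, peak 35.5: w₀L³/(45EI) = 676.4/EI
  span AB: point load 172 at a = 7.6: Pab(L + a)/(6LEI) = 745.1/EI
  span BC: triangular load, peak 27: w₀L³/(45EI) = 330.8/EI
  relative rotation θ_0 = (1421 + 330.8)/EI = 1752/EI
A unit hogging moment at B produces rotation L₁/(3EI) + L₂/(3EI) = 5.9/EI.
Slope continuity at B: θ_0 = M_B·5.9/EI, so M_B = 1752/5.9 = 297 kN·m (hogging).
Span AB, ΣM about A with M_B applied at B: R_B^{AB}·9.5 = 2375 + 297, so R_B^{AB} = 281.3 kN and R_A = 340.6 − 281.3 = 59.35 kN.

R_A = 59.35 kN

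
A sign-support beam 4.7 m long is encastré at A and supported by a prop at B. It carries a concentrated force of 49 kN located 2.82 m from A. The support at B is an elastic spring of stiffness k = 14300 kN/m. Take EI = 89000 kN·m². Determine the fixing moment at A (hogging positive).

M_A = 53.86 kN·m

Choose R_B as the redundant. The primary structure is the cantilever fixed at A.
Deflection at B on the released cantilever, summing each load's contribution:
  point load 49 at a = 2.82: Pa²(3L − a)/(6EI) = 732.6/EI
Flexibility coefficient — unit upward force at B: δ_{BB} = L³/(3EI) = 34.61/EI.
With EI = 89000 kN·m²: δ_0 = 0.008231 m and δ_{BB} = 0.000389 m/kN.
Compatibility — the spring shortens by R_B/k under the reaction it provides: δ_0 − R_B·δ_{BB} = R_B/k. With 1/k = 0.00007 m/kN, R_B = δ_0 / (δ_{BB} + 1/k) = 0.008231 / (0.000389 + 0.00007) = 17.94 kN.
Moment equilibrium about A: M_A = Σ(load moments about A) − R_B·L = 138.2 − 17.94×4.7 = 53.86 kN·m.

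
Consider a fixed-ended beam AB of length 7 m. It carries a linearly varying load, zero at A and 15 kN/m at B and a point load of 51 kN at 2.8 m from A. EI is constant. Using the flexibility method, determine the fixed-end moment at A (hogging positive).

Take the two fixed-end moments M_A, M_B as redundants; the released structure is the simple span AB.
On the primary (simply-supported) span, the end slopes from the loading are:
  at A: triangular load, peak 15: 7w₀L³/(360EI) = 100/EI
  at B: triangular load, peak 15: w₀L³/(45EI) = 114.3/EI
  at A: point load 51 at a = 2.8: Pab(L + b)/(6LEI) = 159.9/EI
  at B: point load 51 at a = 2.8: Pab(L + a)/(6LEI) = 139.9/EI
  θ_A0 = 260/EI,  θ_B0 = 254.3/EI
Flexibility coefficients: a unit moment at one end gives L/(3EI) there and L/(6EI) at the far end, so f₁₁ = f₂₂ = 2.333/EI and f₁₂ = f₂₁ = 1.167/EI.
Compatibility — zero rotation at each built-in end:
  2.333 M_A + 1.167 M_B = 260
  1.167 M_A + 2.333 M_B = 254.3
Solving the pair gives M_A = 75.91 kN·m and M_B = 71.02 kN·m (hogging).

M_A = 75.91 kN·m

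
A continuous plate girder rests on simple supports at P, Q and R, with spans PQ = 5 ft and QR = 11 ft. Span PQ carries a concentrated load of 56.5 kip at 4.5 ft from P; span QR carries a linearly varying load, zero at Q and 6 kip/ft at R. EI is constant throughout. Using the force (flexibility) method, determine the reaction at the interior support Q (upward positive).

Insert a hinge at Q; M_Q is the redundant, and each span becomes simply supported.
End slopes at the hinge Q, treating each span as simply supported:
  span PQ: point load 56.5 at a = 4.5: Pab(L + a)/(6LEI) = 40.26/EI
  span QR: triangular load, peak 6: 7w₀L³/(360EI) = 155.3/EI
  relative rotation θ_0 = (40.26 + 155.3)/EI = 195.5/EI
A unit hogging moment at Q produces rotation L₁/(3EI) + L₂/(3EI) = 5.333/EI.
Slope continuity at Q: θ_0 = M_Q·5.333/EI, so M_Q = 195.5/5.333 = 36.66 kip·ft (hogging).
Span PQ, ΣM about P with M_Q applied at Q: R_Q^{PQ}·5 = 254.2 + 36.66, so R_Q^{PQ} = 58.18 kip and R_P = 56.5 − 58.18 = -1.683 kip.
Span QR, ΣM about R: R_Q^{QR}·11 = 121 + 36.66, so R_Q^{QR} = 14.33 kip and R_R = 33 − 14.33 = 18.67 kip.
R_Q = 58.18 + 14.33 = 72.52 kip.

R_Q = 72.52 kip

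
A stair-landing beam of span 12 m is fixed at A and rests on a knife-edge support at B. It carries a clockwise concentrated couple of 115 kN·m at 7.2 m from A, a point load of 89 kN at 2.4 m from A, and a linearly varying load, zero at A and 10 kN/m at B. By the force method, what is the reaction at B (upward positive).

Remove the prop at B; the released (primary) structure is a cantilever built in at A.
Primary-structure tip deflection at B by superposition:
  clockwise couple 115 at a = 7.2: M₀a(2L − a)/(2EI) = 6955/EI
  point load 89 at a = 2.4: Pa²(3L − a)/(6EI) = 2871/EI
  triangular load, peak 10 at the free end: 11w₀L⁴/(120EI) = 19008/EI
  δ_0 = 28834/EI
Tip deflection under a unit load at B: L³/(3EI) = 576/EI.
Compatibility at B: δ_0 − R_B·δ_{BB} = 0, so R_B = 28834/576 = 50.06 kN.

R_B = 50.06 kN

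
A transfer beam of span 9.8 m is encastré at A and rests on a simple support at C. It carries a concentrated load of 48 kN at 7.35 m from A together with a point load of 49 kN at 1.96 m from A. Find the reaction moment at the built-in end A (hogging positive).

M_A = 124.3 kN·m

Remove the prop at C; the released (primary) structure is a cantilever built in at A.
Primary-structure tip deflection at C by superposition:
  point load 48 at a = 7.35: Pa²(3L − a)/(6EI) = 9530/EI
  point load 49 at a = 1.96: Pa²(3L − a)/(6EI) = 860.9/EI
  δ_0 = 10390/EI
Flexibility coefficient — unit upward force at C: δ_{CC} = L³/(3EI) = 313.7/EI.
Compatibility at C: δ_0 − R_C·δ_{CC} = 0, so R_C = 10390/313.7 = 33.12 kN.
Moment equilibrium about A: M_A = Σ(load moments about A) − R_C·L = 448.8 − 33.12×9.8 = 124.3 kN·m.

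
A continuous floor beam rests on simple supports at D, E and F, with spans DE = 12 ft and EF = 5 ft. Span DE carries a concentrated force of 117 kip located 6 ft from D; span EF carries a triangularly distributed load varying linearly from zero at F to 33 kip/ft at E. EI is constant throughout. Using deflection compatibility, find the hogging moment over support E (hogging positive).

M_E = 202 kip·ft

Insert a hinge at E; M_E is the redundant, and each span becomes simply supported.
Rotations at E on the released spans (each span's end-slope, ×1/EI):
  span DE: point load 117 at a = 6: Pab(L + a)/(6LEI) = 1053/EI
  span EF: triangular load, peak 33: w₀L³/(45EI) = 91.67/EI
  relative rotation θ_0 = (1053 + 91.67)/EI = 1145/EI
A unit hogging moment at E produces rotation L₁/(3EI) + L₂/(3EI) = 5.667/EI.
Slope continuity at E: θ_0 = M_E·5.667/EI, so M_E = 1145/5.667 = 202 kip·ft (hogging).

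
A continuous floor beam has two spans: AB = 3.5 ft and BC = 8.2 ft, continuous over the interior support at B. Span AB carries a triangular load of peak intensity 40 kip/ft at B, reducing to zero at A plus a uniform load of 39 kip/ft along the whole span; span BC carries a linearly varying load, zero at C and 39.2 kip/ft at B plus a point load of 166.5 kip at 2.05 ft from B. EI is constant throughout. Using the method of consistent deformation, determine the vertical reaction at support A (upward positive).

Insert a hinge at B; M_B is the redundant, and each span becomes simply supported.
Rotations at B on the released spans (each span's end-slope, ×1/EI):
  span AB: triangular load, peak 40: w₀L³/(45EI) = 38.11/EI
  span AB: UDL 39: wL³/(24EI) = 69.67/EI
  span BC: triangular load, peak 39.2: w₀L³/(45EI) = 480.3/EI
  span BC: point load 166.5 at a = 2.05: Pab(L + b)/(6LEI) = 612.3/EI
  relative rotation θ_0 = (107.8 + 1093)/EI = 1200/EI
A unit hogging moment at B produces rotation L₁/(3EI) + L₂/(3EI) = 3.9/EI.
Slope continuity at B: θ_0 = M_B·3.9/EI, so M_B = 1200/3.9 = 307.8 kip·ft (hogging).
Span AB, ΣM about A with M_B applied at B: R_B^{AB}·3.5 = 402.2 + 307.8, so R_B^{AB} = 202.9 kip and R_A = 206.5 − 202.9 = 3.647 kip.

R_A = 3.647 kip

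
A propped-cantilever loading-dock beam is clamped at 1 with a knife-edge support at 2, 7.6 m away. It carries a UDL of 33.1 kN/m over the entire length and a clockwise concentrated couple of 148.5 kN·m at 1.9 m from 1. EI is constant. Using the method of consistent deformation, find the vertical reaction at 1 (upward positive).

Remove the prop at 2; the released (primary) structure is a cantilever built in at 1.
Downward deflection at the released point 2 due to the loads:
  UDL 33.1: wL⁴/(8EI) = 13804/EI
  clockwise couple 148.5 at a = 1.9: M₀a(2L − a)/(2EI) = 1876/EI
  δ_0 = 15680/EI
Flexibility coefficient — unit upward force at 2: δ_{22} = L³/(3EI) = 146.3/EI.
Compatibility at 2: δ_0 − R_2·δ_{22} = 0, so R_2 = 15680/146.3 = 107.2 kN.
Vertical equilibrium: R_1 = ΣP − R_2 = 251.6 − 107.2 = 144.4 kN.

R_1 = 144.4 kN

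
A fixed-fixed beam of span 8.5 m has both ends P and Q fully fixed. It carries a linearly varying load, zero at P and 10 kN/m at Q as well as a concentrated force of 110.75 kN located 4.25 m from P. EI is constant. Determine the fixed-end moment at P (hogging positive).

M_P = 141.8 kN·m

Release both end moments; the primary structure is a simply-supported span PQ with redundants M_P and M_Q.
Simple-span end rotations at P and Q under the given loads:
  at P: triangular load, peak 10: 7w₀L³/(360EI) = 119.4/EI
  at Q: triangular load, peak 10: w₀L³/(45EI) = 136.5/EI
  at P: point load 110.75 at a = 4.25: Pab(L + b)/(6LEI) = 500.1/EI
  at Q: point load 110.75 at a = 4.25: Pab(L + a)/(6LEI) = 500.1/EI
  θ_P0 = 619.5/EI,  θ_Q0 = 636.6/EI
Flexibility coefficients: a unit moment at one end gives L/(3EI) there and L/(6EI) at the far end, so f₁₁ = f₂₂ = 2.833/EI and f₁₂ = f₂₁ = 1.417/EI.
Compatibility — zero rotation at each built-in end:
  2.833 M_P + 1.417 M_Q = 619.5
  1.417 M_P + 2.833 M_Q = 636.6
Solving the pair gives M_P = 141.8 kN·m and M_Q = 153.8 kN·m (hogging).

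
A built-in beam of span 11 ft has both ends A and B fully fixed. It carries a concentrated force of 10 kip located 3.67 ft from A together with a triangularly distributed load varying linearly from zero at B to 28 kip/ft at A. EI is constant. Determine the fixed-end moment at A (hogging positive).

Release both end moments; the primary structure is a simply-supported span AB with redundants M_A and M_B.
Simple-span end rotations at A and B under the given loads:
  at A: point load 10 at a = 3.67: Pab(L + b)/(6LEI) = 74.71/EI
  at B: point load 10 at a = 3.67: Pab(L + a)/(6LEI) = 59.79/EI
  at A: triangular load, peak 28: w₀L³/(45EI) = 828.2/EI
  at B: triangular load, peak 28: 7w₀L³/(360EI) = 724.7/EI
  θ_A0 = 902.9/EI,  θ_B0 = 784.4/EI
Flexibility coefficients: a unit moment at one end gives L/(3EI) there and L/(6EI) at the far end, so f₁₁ = f₂₂ = 3.667/EI and f₁₂ = f₂₁ = 1.833/EI.
Compatibility — zero rotation at each built-in end:
  3.667 M_A + 1.833 M_B = 902.9
  1.833 M_A + 3.667 M_B = 784.4
Solving the pair gives M_A = 185.7 kip·ft and M_B = 121.1 kip·ft (hogging).

M_A = 185.7 kip·ft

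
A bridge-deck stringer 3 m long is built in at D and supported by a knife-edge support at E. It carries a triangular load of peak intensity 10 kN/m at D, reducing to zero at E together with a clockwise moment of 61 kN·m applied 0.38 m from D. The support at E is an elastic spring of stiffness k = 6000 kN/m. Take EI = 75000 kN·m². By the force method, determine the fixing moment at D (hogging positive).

Choose R_E as the redundant. The primary structure is the cantilever fixed at D.
Free-end deflection of the primary structure under the applied loading (downward +):
  triangular load, peak 10 at the fixed end: w₀L⁴/(30EI) = 27/EI
  clockwise couple 61 at a = 0.38: M₀a(2L − a)/(2EI) = 65.14/EI
  δ_0 = 92.14/EI
Tip deflection under a unit load at E: L³/(3EI) = 9/EI.
With EI = 75000 kN·m²: δ_0 = 0.001228 m and δ_{EE} = 0.00012 m/kN.
Compatibility — the spring shortens by R_E/k under the reaction it provides: δ_0 − R_E·δ_{EE} = R_E/k. With 1/k = 0.000167 m/kN, R_E = δ_0 / (δ_{EE} + 1/k) = 0.001228 / (0.00012 + 0.000167) = 4.285 kN.
Moment equilibrium about D: M_D = Σ(load moments about D) − R_E·L = 76 − 4.285×3 = 63.14 kN·m.

M_D = 63.14 kN·m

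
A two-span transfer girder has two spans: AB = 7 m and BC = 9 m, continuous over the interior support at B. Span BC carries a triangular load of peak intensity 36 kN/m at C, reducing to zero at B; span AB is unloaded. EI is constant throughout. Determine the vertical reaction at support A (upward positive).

Insert a hinge at B; M_B is the redundant, and each span becomes simply supported.
End slopes at the hinge B, treating each span as simply supported:
  span BC: triangular load, peak 36: 7w₀L³/(360EI) = 510.3/EI
  relative rotation θ_0 = (0 + 510.3)/EI = 510.3/EI
A unit hogging moment at B produces rotation L₁/(3EI) + L₂/(3EI) = 5.333/EI.
Compatibility: M_B·(L₁+L₂)/(3EI) = θ_0, giving M_B = 95.68 kN·m (hogging).
Span AB, ΣM about A with M_B applied at B: R_B^{AB}·7 = 0 + 95.68, so R_B^{AB} = 13.67 kN and R_A = 0 − 13.67 = -13.67 kN.

R_A = -13.67 kN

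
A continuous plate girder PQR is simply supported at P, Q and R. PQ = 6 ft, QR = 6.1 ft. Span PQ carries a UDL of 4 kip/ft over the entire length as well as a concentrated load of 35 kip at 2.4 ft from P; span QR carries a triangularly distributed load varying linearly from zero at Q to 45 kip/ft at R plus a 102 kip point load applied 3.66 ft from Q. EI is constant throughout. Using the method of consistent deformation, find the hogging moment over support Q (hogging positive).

Insert a hinge at Q; M_Q is the redundant, and each span becomes simply supported.
Discontinuity in slope at Q on the released structure — sum the simple-span end rotations:
  span PQ: UDL 4: wL³/(24EI) = 36/EI
  span PQ: point load 35 at a = 2.4: Pab(L + a)/(6LEI) = 70.56/EI
  span QR: triangular load, peak 45: 7w₀L³/(360EI) = 198.6/EI
  span QR: point load 102 at a = 3.66: Pab(L + b)/(6LEI) = 212.5/EI
  relative rotation θ_0 = (106.6 + 411.2)/EI = 517.7/EI
A unit hogging moment at Q produces rotation L₁/(3EI) + L₂/(3EI) = 4.033/EI.
Slope continuity at Q: θ_0 = M_Q·4.033/EI, so M_Q = 517.7/4.033 = 128.4 kip·ft (hogging).

M_Q = 128.4 kip·ft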